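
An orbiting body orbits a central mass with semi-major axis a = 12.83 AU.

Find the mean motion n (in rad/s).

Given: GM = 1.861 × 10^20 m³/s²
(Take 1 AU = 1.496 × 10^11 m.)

Convert to SI: a = 12.83 AU = 1.91937e+12 m.
n = √(GM / a³).
n = √(1.861e+20 / (1.91937e+12)³) rad/s ≈ 5.13e-09 rad/s.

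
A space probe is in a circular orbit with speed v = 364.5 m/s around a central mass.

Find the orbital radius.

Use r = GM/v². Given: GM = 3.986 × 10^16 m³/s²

For a circular orbit, v² = GM / r, so r = GM / v².
r = 3.986e+16 / (364.5)² m ≈ 3e+11 m = 300 Gm.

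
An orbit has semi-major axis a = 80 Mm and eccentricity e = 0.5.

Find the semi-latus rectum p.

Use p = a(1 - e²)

Convert to SI: a = 80 Mm = 8e+07 m.
p = a (1 − e²).
p = 8e+07 · (1 − (0.5)²) = 8e+07 · 0.75 ≈ 6e+07 m = 60 Mm.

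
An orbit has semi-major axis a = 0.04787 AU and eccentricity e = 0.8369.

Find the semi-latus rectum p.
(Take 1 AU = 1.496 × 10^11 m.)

Convert to SI: a = 0.04787 AU = 7.16135e+09 m.
p = a (1 − e²).
p = 7.16135e+09 · (1 − (0.8369)²) = 7.16135e+09 · 0.299598 ≈ 2.146e+09 m = 0.01434 AU.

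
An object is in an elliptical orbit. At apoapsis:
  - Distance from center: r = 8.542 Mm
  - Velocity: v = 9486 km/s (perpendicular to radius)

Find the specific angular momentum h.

Convert to SI: r = 8.542 Mm = 8.542e+06 m; v = 9486 km/s = 9.486e+06 m/s.
With v perpendicular to r, h = r · v.
h = 8.542e+06 · 9.486e+06 m²/s ≈ 8.103e+13 m²/s.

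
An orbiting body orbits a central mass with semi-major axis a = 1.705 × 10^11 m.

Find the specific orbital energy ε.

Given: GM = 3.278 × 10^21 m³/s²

ε = −GM / (2a).
ε = −3.278e+21 / (2 · 1.705e+11) J/kg ≈ -9.613e+09 J/kg = -9.613 GJ/kg.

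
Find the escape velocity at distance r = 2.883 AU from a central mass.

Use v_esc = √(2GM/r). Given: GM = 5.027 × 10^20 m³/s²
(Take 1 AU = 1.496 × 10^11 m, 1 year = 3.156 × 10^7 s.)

Convert to SI: r = 2.883 AU = 4.31297e+11 m.
Escape velocity comes from setting total energy to zero: ½v² − GM/r = 0 ⇒ v_esc = √(2GM / r).
v_esc = √(2 · 5.027e+20 / 4.31297e+11) m/s ≈ 4.828e+04 m/s = 10.19 AU/year.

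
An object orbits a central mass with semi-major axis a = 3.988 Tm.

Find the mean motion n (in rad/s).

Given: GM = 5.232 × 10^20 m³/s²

Convert to SI: a = 3.988 Tm = 3.988e+12 m.
n = √(GM / a³).
n = √(5.232e+20 / (3.988e+12)³) rad/s ≈ 2.872e-09 rad/s.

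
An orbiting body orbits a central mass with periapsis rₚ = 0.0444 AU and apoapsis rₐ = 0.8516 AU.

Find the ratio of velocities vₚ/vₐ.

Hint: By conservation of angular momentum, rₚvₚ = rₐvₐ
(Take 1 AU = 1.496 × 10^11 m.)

Convert to SI: rₚ = 0.0444 AU = 6.64224e+09 m; rₐ = 0.8516 AU = 1.27399e+11 m.
Conservation of angular momentum gives rₚvₚ = rₐvₐ, so vₚ/vₐ = rₐ/rₚ.
vₚ/vₐ = 1.27399e+11 / 6.64224e+09 ≈ 19.18.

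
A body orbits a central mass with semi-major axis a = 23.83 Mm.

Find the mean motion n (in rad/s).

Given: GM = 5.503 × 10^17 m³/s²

Convert to SI: a = 23.83 Mm = 2.383e+07 m.
n = √(GM / a³).
n = √(5.503e+17 / (2.383e+07)³) rad/s ≈ 0.006377 rad/s.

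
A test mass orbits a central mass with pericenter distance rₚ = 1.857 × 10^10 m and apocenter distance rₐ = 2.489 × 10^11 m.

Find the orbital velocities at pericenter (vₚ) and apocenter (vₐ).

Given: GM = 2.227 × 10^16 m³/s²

Use the vis-viva equation v² = GM(2/r − 1/a) with a = (rₚ + rₐ)/2 = (1.857e+10 + 2.489e+11)/2 = 1.33735e+11 m.
vₚ = √(GM · (2/rₚ − 1/a)) = √(2.227e+16 · (2/1.857e+10 − 1/1.33735e+11)) m/s ≈ 1494 m/s = 1.494 km/s.
vₐ = √(GM · (2/rₐ − 1/a)) = √(2.227e+16 · (2/2.489e+11 − 1/1.33735e+11)) m/s ≈ 111.5 m/s = 111.5 m/s.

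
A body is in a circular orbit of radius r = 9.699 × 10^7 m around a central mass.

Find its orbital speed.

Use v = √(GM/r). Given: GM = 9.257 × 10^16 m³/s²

For a circular orbit, gravity supplies the centripetal force, so v = √(GM / r).
v = √(9.257e+16 / 9.699e+07) m/s ≈ 3.089e+04 m/s = 30.89 km/s.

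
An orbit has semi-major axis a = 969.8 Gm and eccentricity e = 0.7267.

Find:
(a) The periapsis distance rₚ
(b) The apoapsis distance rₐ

Convert to SI: a = 969.8 Gm = 9.698e+11 m.
(a) rₚ = a(1 − e) = 9.698e+11 · (1 − 0.7267) = 9.698e+11 · 0.2733 ≈ 2.65e+11 m = 265 Gm.
(b) rₐ = a(1 + e) = 9.698e+11 · (1 + 0.7267) = 9.698e+11 · 1.7267 ≈ 1.675e+12 m = 1.675 Tm.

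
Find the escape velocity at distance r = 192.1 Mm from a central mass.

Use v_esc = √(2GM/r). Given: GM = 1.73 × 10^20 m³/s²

Convert to SI: r = 192.1 Mm = 1.921e+08 m.
Escape velocity comes from setting total energy to zero: ½v² − GM/r = 0 ⇒ v_esc = √(2GM / r).
v_esc = √(2 · 1.73e+20 / 1.921e+08) m/s ≈ 1.342e+06 m/s = 1342 km/s.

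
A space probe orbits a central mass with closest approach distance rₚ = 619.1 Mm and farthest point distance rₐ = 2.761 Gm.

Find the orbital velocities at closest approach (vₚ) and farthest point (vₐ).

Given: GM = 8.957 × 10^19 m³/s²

Convert to SI: rₚ = 619.1 Mm = 6.191e+08 m; rₐ = 2.761 Gm = 2.761e+09 m.
Use the vis-viva equation v² = GM(2/r − 1/a) with a = (rₚ + rₐ)/2 = (6.191e+08 + 2.761e+09)/2 = 1.69005e+09 m.
vₚ = √(GM · (2/rₚ − 1/a)) = √(8.957e+19 · (2/6.191e+08 − 1/1.69005e+09)) m/s ≈ 4.862e+05 m/s = 486.2 km/s.
vₐ = √(GM · (2/rₐ − 1/a)) = √(8.957e+19 · (2/2.761e+09 − 1/1.69005e+09)) m/s ≈ 1.09e+05 m/s = 109 km/s.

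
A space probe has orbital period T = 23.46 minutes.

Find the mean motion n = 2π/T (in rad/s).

Convert to SI: T = 23.46 minutes = 1407.6 s.
n = 2π / T.
n = 2π / 1407.6 s ≈ 0.004464 rad/s.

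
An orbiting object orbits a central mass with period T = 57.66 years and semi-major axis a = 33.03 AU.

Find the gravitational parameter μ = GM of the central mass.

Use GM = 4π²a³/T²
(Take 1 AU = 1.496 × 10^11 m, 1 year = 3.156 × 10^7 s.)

Convert to SI: T = 57.66 years = 1.81975e+09 s; a = 33.03 AU = 4.94129e+12 m.
GM = 4π² · a³ / T².
GM = 4π² · (4.94129e+12)³ / (1.81975e+09)² m³/s² ≈ 1.438e+21 m³/s² = 1.438 × 10^21 m³/s².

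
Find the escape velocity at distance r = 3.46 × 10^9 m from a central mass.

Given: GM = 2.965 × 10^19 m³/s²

Escape velocity comes from setting total energy to zero: ½v² − GM/r = 0 ⇒ v_esc = √(2GM / r).
v_esc = √(2 · 2.965e+19 / 3.46e+09) m/s ≈ 1.309e+05 m/s = 130.9 km/s.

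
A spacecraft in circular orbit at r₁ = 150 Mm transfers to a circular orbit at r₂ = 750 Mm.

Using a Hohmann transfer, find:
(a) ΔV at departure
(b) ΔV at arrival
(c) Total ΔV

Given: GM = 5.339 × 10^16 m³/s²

Convert to SI: r₁ = 150 Mm = 1.5e+08 m; r₂ = 750 Mm = 7.5e+08 m.
Transfer semi-major axis: a_t = (r₁ + r₂)/2 = (1.5e+08 + 7.5e+08)/2 = 4.5e+08 m.
Circular speeds: v₁ = √(GM/r₁) = 18866.2 m/s, v₂ = √(GM/r₂) = 8437.22 m/s.
Transfer speeds (vis-viva v² = GM(2/r − 1/a_t)): v₁ᵗ = 24356.2 m/s, v₂ᵗ = 4871.23 m/s.
(a) ΔV₁ = |v₁ᵗ − v₁| ≈ 5490 m/s = 5.49 km/s.
(b) ΔV₂ = |v₂ − v₂ᵗ| ≈ 3566 m/s = 3.566 km/s.
(c) ΔV_total = ΔV₁ + ΔV₂ ≈ 9056 m/s = 9.056 km/s.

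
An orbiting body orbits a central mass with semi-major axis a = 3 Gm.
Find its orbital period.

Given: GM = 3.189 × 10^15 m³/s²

Convert to SI: a = 3 Gm = 3e+09 m.
Kepler's third law: T = 2π √(a³ / GM).
Substituting a = 3e+09 m and GM = 3.189e+15 m³/s²:
T = 2π √((3e+09)³ / 3.189e+15) s
T ≈ 1.828e+07 s = 211.6 days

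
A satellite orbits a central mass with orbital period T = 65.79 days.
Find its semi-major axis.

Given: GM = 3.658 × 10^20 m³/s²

Convert to SI: T = 65.79 days = 5.68426e+06 s.
Invert Kepler's third law: a = (GM · T² / (4π²))^(1/3).
Substituting T = 5.68426e+06 s and GM = 3.658e+20 m³/s²:
a = (3.658e+20 · (5.68426e+06)² / (4π²))^(1/3) m
a ≈ 6.69e+10 m = 6.69 × 10^10 m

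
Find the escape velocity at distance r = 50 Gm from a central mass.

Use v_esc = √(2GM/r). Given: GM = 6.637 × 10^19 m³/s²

Convert to SI: r = 50 Gm = 5e+10 m.
Escape velocity comes from setting total energy to zero: ½v² − GM/r = 0 ⇒ v_esc = √(2GM / r).
v_esc = √(2 · 6.637e+19 / 5e+10) m/s ≈ 5.152e+04 m/s = 51.52 km/s.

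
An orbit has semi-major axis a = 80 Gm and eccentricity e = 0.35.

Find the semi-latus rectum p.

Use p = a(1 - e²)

Convert to SI: a = 80 Gm = 8e+10 m.
p = a (1 − e²).
p = 8e+10 · (1 − (0.35)²) = 8e+10 · 0.8775 ≈ 7.02e+10 m = 70.2 Gm.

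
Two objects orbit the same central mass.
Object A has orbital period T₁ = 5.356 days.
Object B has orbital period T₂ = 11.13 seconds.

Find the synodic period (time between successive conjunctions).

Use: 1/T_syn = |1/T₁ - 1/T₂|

Convert to SI: T₁ = 5.356 days = 462758 s.
T_syn = |T₁ · T₂ / (T₁ − T₂)|.
T_syn = |462758 · 11.13 / (462758 − 11.13)| s ≈ 11.13 s = 11.13 seconds.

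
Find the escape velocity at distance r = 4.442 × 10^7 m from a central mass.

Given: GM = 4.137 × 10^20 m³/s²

Escape velocity comes from setting total energy to zero: ½v² − GM/r = 0 ⇒ v_esc = √(2GM / r).
v_esc = √(2 · 4.137e+20 / 4.442e+07) m/s ≈ 4.316e+06 m/s = 4316 km/s.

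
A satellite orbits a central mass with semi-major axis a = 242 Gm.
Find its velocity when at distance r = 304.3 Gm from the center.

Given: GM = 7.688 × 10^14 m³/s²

Convert to SI: a = 242 Gm = 2.42e+11 m; r = 304.3 Gm = 3.043e+11 m.
Vis-viva: v = √(GM · (2/r − 1/a)).
2/r − 1/a = 2/3.043e+11 − 1/2.42e+11 = 2.44023e-12 m⁻¹.
v = √(7.688e+14 · 2.44023e-12) m/s ≈ 43.31 m/s = 43.31 m/s.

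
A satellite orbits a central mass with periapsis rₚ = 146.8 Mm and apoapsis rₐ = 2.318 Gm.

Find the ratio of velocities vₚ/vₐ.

Convert to SI: rₚ = 146.8 Mm = 1.468e+08 m; rₐ = 2.318 Gm = 2.318e+09 m.
Conservation of angular momentum gives rₚvₚ = rₐvₐ, so vₚ/vₐ = rₐ/rₚ.
vₚ/vₐ = 2.318e+09 / 1.468e+08 ≈ 15.79.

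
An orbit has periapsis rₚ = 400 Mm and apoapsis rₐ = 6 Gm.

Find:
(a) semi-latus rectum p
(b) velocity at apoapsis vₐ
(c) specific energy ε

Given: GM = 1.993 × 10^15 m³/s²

Convert to SI: rₚ = 400 Mm = 4e+08 m; rₐ = 6 Gm = 6e+09 m.
(a) From a = (rₚ + rₐ)/2 = 3.2e+09 m and e = (rₐ − rₚ)/(rₐ + rₚ) = 0.875, p = a(1 − e²) = 3.2e+09 · (1 − (0.875)²) ≈ 7.5e+08 m
(b) With a = (rₚ + rₐ)/2 = 3.2e+09 m, vₐ = √(GM (2/rₐ − 1/a)) = √(1.993e+15 · (2/6e+09 − 1/3.2e+09)) m/s ≈ 203.8 m/s
(c) With a = (rₚ + rₐ)/2 = 3.2e+09 m, ε = −GM/(2a) = −1.993e+15/(2 · 3.2e+09) J/kg ≈ -3.114e+05 J/kg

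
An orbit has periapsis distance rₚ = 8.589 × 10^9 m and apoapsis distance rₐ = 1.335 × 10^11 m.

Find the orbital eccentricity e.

e = (rₐ − rₚ) / (rₐ + rₚ).
e = (1.335e+11 − 8.589e+09) / (1.335e+11 + 8.589e+09) = 1.24911e+11 / 1.42089e+11 ≈ 0.8791.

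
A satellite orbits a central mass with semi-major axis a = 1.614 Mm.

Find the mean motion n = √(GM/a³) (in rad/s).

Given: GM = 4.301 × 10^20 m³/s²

Convert to SI: a = 1.614 Mm = 1.614e+06 m.
n = √(GM / a³).
n = √(4.301e+20 / (1.614e+06)³) rad/s ≈ 10.11 rad/s.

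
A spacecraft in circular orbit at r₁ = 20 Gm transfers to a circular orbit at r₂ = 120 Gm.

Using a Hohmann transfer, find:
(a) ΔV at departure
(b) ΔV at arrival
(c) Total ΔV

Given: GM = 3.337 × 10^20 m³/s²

Convert to SI: r₁ = 20 Gm = 2e+10 m; r₂ = 120 Gm = 1.2e+11 m.
Transfer semi-major axis: a_t = (r₁ + r₂)/2 = (2e+10 + 1.2e+11)/2 = 7e+10 m.
Circular speeds: v₁ = √(GM/r₁) = 129170 m/s, v₂ = √(GM/r₂) = 52733.6 m/s.
Transfer speeds (vis-viva v² = GM(2/r − 1/a_t)): v₁ᵗ = 169124 m/s, v₂ᵗ = 28187.3 m/s.
(a) ΔV₁ = |v₁ᵗ − v₁| ≈ 3.995e+04 m/s = 39.95 km/s.
(b) ΔV₂ = |v₂ − v₂ᵗ| ≈ 2.455e+04 m/s = 24.55 km/s.
(c) ΔV_total = ΔV₁ + ΔV₂ ≈ 6.45e+04 m/s = 64.5 km/s.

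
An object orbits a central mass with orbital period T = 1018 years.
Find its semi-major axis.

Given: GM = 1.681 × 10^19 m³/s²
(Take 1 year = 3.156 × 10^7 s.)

Convert to SI: T = 1018 years = 3.21281e+10 s.
Invert Kepler's third law: a = (GM · T² / (4π²))^(1/3).
Substituting T = 3.21281e+10 s and GM = 1.681e+19 m³/s²:
a = (1.681e+19 · (3.21281e+10)² / (4π²))^(1/3) m
a ≈ 7.603e+12 m = 7.603 Tm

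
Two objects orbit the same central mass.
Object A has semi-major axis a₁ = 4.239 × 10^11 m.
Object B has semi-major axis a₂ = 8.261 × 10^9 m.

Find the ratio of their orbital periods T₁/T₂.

From Kepler's third law, (T₁/T₂)² = (a₁/a₂)³, so T₁/T₂ = (a₁/a₂)^(3/2).
a₁/a₂ = 4.239e+11 / 8.261e+09 = 51.3134.
T₁/T₂ = (51.3134)^(3/2) ≈ 367.6.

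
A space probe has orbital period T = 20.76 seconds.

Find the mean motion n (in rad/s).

n = 2π / T.
n = 2π / 20.76 s ≈ 0.3027 rad/s.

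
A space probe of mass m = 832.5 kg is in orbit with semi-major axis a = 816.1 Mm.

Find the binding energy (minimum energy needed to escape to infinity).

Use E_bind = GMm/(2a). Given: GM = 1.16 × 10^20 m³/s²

Convert to SI: a = 816.1 Mm = 8.161e+08 m.
Total orbital energy is E = −GMm/(2a); binding energy is E_bind = −E = GMm/(2a).
E_bind = 1.16e+20 · 832.5 / (2 · 8.161e+08) J ≈ 5.917e+13 J = 59.17 TJ.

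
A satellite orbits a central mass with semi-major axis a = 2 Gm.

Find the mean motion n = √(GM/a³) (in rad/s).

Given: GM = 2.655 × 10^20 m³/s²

Convert to SI: a = 2 Gm = 2e+09 m.
n = √(GM / a³).
n = √(2.655e+20 / (2e+09)³) rad/s ≈ 0.0001822 rad/s.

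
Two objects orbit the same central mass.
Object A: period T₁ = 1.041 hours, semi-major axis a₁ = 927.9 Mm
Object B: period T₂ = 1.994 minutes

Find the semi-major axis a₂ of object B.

Convert to SI: T₁ = 1.041 hours = 3747.6 s; a₁ = 927.9 Mm = 9.279e+08 m; T₂ = 1.994 minutes = 119.64 s.
Kepler's third law: (T₁/T₂)² = (a₁/a₂)³ ⇒ a₂ = a₁ · (T₂/T₁)^(2/3).
T₂/T₁ = 119.64 / 3747.6 = 0.0319244.
a₂ = 9.279e+08 · (0.0319244)^(2/3) m ≈ 9.338e+07 m = 93.38 Mm.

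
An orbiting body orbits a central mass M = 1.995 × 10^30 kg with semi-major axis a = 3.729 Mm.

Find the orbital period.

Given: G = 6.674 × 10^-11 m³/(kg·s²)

Convert to SI: a = 3.729 Mm = 3.729e+06 m.
GM = G · M = 6.674e-11 · 1.995e+30 = 1.33146e+20 m³/s².
Kepler's third law: T = 2π √(a³ / GM).
Substituting a = 3.729e+06 m and GM = 1.33146e+20 m³/s²:
T = 2π √((3.729e+06)³ / 1.33146e+20) s
T ≈ 3.921 s = 3.921 seconds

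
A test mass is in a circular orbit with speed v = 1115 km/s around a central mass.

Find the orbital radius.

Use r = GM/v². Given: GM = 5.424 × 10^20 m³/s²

Convert to SI: v = 1115 km/s = 1.115e+06 m/s.
For a circular orbit, v² = GM / r, so r = GM / v².
r = 5.424e+20 / (1.115e+06)² m ≈ 4.363e+08 m = 436.3 Mm.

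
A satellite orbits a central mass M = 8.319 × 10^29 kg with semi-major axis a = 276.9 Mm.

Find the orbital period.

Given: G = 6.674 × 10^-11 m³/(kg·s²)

Convert to SI: a = 276.9 Mm = 2.769e+08 m.
GM = G · M = 6.674e-11 · 8.319e+29 = 5.5521e+19 m³/s².
Kepler's third law: T = 2π √(a³ / GM).
Substituting a = 2.769e+08 m and GM = 5.5521e+19 m³/s²:
T = 2π √((2.769e+08)³ / 5.5521e+19) s
T ≈ 3885 s = 1.079 hours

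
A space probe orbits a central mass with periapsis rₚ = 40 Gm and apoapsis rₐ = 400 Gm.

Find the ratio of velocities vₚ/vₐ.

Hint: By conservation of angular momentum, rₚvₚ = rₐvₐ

Convert to SI: rₚ = 40 Gm = 4e+10 m; rₐ = 400 Gm = 4e+11 m.
Conservation of angular momentum gives rₚvₚ = rₐvₐ, so vₚ/vₐ = rₐ/rₚ.
vₚ/vₐ = 4e+11 / 4e+10 ≈ 10.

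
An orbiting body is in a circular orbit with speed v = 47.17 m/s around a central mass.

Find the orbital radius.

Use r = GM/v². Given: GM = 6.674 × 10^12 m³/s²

For a circular orbit, v² = GM / r, so r = GM / v².
r = 6.674e+12 / (47.17)² m ≈ 3e+09 m = 3 Gm.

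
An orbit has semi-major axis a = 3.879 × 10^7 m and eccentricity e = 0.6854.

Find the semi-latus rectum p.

p = a (1 − e²).
p = 3.879e+07 · (1 − (0.6854)²) = 3.879e+07 · 0.530227 ≈ 2.057e+07 m = 2.057 × 10^7 m.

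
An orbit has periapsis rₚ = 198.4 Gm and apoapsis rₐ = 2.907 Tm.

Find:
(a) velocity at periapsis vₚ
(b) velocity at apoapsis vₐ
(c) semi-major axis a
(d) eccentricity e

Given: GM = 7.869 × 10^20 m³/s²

Convert to SI: rₚ = 198.4 Gm = 1.984e+11 m; rₐ = 2.907 Tm = 2.907e+12 m.
(a) With a = (rₚ + rₐ)/2 = 1.5527e+12 m, vₚ = √(GM (2/rₚ − 1/a)) = √(7.869e+20 · (2/1.984e+11 − 1/1.5527e+12)) m/s ≈ 8.617e+04 m/s
(b) With a = (rₚ + rₐ)/2 = 1.5527e+12 m, vₐ = √(GM (2/rₐ − 1/a)) = √(7.869e+20 · (2/2.907e+12 − 1/1.5527e+12)) m/s ≈ 5881 m/s
(c) a = (rₚ + rₐ)/2 = (1.984e+11 + 2.907e+12)/2 ≈ 1.553e+12 m
(d) e = (rₐ − rₚ)/(rₐ + rₚ) = (2.907e+12 − 1.984e+11)/(2.907e+12 + 1.984e+11) ≈ 0.8722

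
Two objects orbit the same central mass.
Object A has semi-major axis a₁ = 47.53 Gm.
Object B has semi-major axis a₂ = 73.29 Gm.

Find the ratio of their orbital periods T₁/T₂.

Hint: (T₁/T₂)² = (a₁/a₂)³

Convert to SI: a₁ = 47.53 Gm = 4.753e+10 m; a₂ = 73.29 Gm = 7.329e+10 m.
From Kepler's third law, (T₁/T₂)² = (a₁/a₂)³, so T₁/T₂ = (a₁/a₂)^(3/2).
a₁/a₂ = 4.753e+10 / 7.329e+10 = 0.64852.
T₁/T₂ = (0.64852)^(3/2) ≈ 0.5223.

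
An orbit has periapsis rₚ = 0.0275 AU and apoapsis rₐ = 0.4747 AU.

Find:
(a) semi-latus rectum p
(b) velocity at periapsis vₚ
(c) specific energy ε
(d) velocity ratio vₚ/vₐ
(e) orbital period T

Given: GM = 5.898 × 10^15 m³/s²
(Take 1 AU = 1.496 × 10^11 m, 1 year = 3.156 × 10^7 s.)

Convert to SI: rₚ = 0.0275 AU = 4.114e+09 m; rₐ = 0.4747 AU = 7.10151e+10 m.
(a) From a = (rₚ + rₐ)/2 = 3.75646e+10 m and e = (rₐ − rₚ)/(rₐ + rₚ) = 0.890482, p = a(1 − e²) = 3.75646e+10 · (1 − (0.890482)²) ≈ 7.777e+09 m
(b) With a = (rₚ + rₐ)/2 = 3.75646e+10 m, vₚ = √(GM (2/rₚ − 1/a)) = √(5.898e+15 · (2/4.114e+09 − 1/3.75646e+10)) m/s ≈ 1646 m/s
(c) With a = (rₚ + rₐ)/2 = 3.75646e+10 m, ε = −GM/(2a) = −5.898e+15/(2 · 3.75646e+10) J/kg ≈ -7.85e+04 J/kg
(d) Conservation of angular momentum (rₚvₚ = rₐvₐ) gives vₚ/vₐ = rₐ/rₚ = 7.10151e+10/4.114e+09 ≈ 17.26
(e) With a = (rₚ + rₐ)/2 = 3.75646e+10 m, T = 2π √(a³/GM) = 2π √((3.75646e+10)³/5.898e+15) s ≈ 5.957e+08 s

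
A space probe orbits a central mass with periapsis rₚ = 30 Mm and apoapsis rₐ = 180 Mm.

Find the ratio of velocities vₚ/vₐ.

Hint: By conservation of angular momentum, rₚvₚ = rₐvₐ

Convert to SI: rₚ = 30 Mm = 3e+07 m; rₐ = 180 Mm = 1.8e+08 m.
Conservation of angular momentum gives rₚvₚ = rₐvₐ, so vₚ/vₐ = rₐ/rₚ.
vₚ/vₐ = 1.8e+08 / 3e+07 ≈ 6.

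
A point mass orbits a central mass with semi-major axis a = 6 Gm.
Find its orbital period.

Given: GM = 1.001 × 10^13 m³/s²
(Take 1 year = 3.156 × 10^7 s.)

Convert to SI: a = 6 Gm = 6e+09 m.
Kepler's third law: T = 2π √(a³ / GM).
Substituting a = 6e+09 m and GM = 1.001e+13 m³/s²:
T = 2π √((6e+09)³ / 1.001e+13) s
T ≈ 9.23e+08 s = 29.25 years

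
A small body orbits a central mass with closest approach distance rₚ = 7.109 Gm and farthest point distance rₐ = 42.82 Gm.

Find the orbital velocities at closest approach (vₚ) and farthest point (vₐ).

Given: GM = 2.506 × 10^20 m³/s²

Convert to SI: rₚ = 7.109 Gm = 7.109e+09 m; rₐ = 42.82 Gm = 4.282e+10 m.
Use the vis-viva equation v² = GM(2/r − 1/a) with a = (rₚ + rₐ)/2 = (7.109e+09 + 4.282e+10)/2 = 2.49645e+10 m.
vₚ = √(GM · (2/rₚ − 1/a)) = √(2.506e+20 · (2/7.109e+09 − 1/2.49645e+10)) m/s ≈ 2.459e+05 m/s = 245.9 km/s.
vₐ = √(GM · (2/rₐ − 1/a)) = √(2.506e+20 · (2/4.282e+10 − 1/2.49645e+10)) m/s ≈ 4.082e+04 m/s = 40.82 km/s.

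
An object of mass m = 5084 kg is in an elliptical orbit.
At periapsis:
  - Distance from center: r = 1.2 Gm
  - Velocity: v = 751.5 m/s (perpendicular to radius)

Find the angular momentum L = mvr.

Convert to SI: r = 1.2 Gm = 1.2e+09 m.
Since v is perpendicular to r, L = m · v · r.
L = 5084 · 751.5 · 1.2e+09 kg·m²/s ≈ 4.585e+15 kg·m²/s.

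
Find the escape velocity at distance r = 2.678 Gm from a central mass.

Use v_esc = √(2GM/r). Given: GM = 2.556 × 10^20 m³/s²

Convert to SI: r = 2.678 Gm = 2.678e+09 m.
Escape velocity comes from setting total energy to zero: ½v² − GM/r = 0 ⇒ v_esc = √(2GM / r).
v_esc = √(2 · 2.556e+20 / 2.678e+09) m/s ≈ 4.369e+05 m/s = 436.9 km/s.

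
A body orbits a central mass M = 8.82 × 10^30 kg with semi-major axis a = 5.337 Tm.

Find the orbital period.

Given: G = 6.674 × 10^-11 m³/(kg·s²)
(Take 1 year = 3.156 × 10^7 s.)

Convert to SI: a = 5.337 Tm = 5.337e+12 m.
GM = G · M = 6.674e-11 · 8.82e+30 = 5.88647e+20 m³/s².
Kepler's third law: T = 2π √(a³ / GM).
Substituting a = 5.337e+12 m and GM = 5.88647e+20 m³/s²:
T = 2π √((5.337e+12)³ / 5.88647e+20) s
T ≈ 3.193e+09 s = 101.2 years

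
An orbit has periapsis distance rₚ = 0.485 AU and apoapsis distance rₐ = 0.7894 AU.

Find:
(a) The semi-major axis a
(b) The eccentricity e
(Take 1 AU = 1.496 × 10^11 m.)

Convert to SI: rₚ = 0.485 AU = 7.2556e+10 m; rₐ = 0.7894 AU = 1.18094e+11 m.
(a) a = (rₚ + rₐ) / 2 = (7.2556e+10 + 1.18094e+11) / 2 ≈ 9.533e+10 m = 0.6372 AU.
(b) e = (rₐ − rₚ) / (rₐ + rₚ) = (1.18094e+11 − 7.2556e+10) / (1.18094e+11 + 7.2556e+10) ≈ 0.2389.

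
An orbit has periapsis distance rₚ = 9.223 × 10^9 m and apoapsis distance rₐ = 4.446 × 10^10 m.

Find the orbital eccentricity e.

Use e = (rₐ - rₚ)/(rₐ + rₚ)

e = (rₐ − rₚ) / (rₐ + rₚ).
e = (4.446e+10 − 9.223e+09) / (4.446e+10 + 9.223e+09) = 3.5237e+10 / 5.3683e+10 ≈ 0.6564.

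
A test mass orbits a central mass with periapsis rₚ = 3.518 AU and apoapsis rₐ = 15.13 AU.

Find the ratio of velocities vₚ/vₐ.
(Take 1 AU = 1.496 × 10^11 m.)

Convert to SI: rₚ = 3.518 AU = 5.26293e+11 m; rₐ = 15.13 AU = 2.26345e+12 m.
Conservation of angular momentum gives rₚvₚ = rₐvₐ, so vₚ/vₐ = rₐ/rₚ.
vₚ/vₐ = 2.26345e+12 / 5.26293e+11 ≈ 4.301.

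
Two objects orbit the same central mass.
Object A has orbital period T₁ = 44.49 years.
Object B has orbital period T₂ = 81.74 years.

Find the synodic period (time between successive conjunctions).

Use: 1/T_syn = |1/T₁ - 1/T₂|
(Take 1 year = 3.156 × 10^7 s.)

Convert to SI: T₁ = 44.49 years = 1.4041e+09 s; T₂ = 81.74 years = 2.57971e+09 s.
T_syn = |T₁ · T₂ / (T₁ − T₂)|.
T_syn = |1.4041e+09 · 2.57971e+09 / (1.4041e+09 − 2.57971e+09)| s ≈ 3.081e+09 s = 97.63 years.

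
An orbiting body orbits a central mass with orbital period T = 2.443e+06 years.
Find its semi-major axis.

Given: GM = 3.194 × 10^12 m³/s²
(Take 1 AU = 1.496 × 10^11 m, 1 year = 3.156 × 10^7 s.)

Convert to SI: T = 2.443e+06 years = 7.71011e+13 s.
Invert Kepler's third law: a = (GM · T² / (4π²))^(1/3).
Substituting T = 7.71011e+13 s and GM = 3.194e+12 m³/s²:
a = (3.194e+12 · (7.71011e+13)² / (4π²))^(1/3) m
a ≈ 7.835e+12 m = 52.37 AU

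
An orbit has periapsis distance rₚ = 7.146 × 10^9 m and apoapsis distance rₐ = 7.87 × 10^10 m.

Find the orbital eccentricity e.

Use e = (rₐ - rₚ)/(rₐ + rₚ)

e = (rₐ − rₚ) / (rₐ + rₚ).
e = (7.87e+10 − 7.146e+09) / (7.87e+10 + 7.146e+09) = 7.1554e+10 / 8.5846e+10 ≈ 0.8335.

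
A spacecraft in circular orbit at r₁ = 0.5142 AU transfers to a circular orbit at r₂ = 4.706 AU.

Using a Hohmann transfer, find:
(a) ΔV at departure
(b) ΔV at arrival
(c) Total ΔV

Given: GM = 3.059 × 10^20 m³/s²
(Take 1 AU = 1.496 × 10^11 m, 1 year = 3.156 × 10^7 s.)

Convert to SI: r₁ = 0.5142 AU = 7.69243e+10 m; r₂ = 4.706 AU = 7.04018e+11 m.
Transfer semi-major axis: a_t = (r₁ + r₂)/2 = (7.69243e+10 + 7.04018e+11)/2 = 3.90471e+11 m.
Circular speeds: v₁ = √(GM/r₁) = 63060.6 m/s, v₂ = √(GM/r₂) = 20844.8 m/s.
Transfer speeds (vis-viva v² = GM(2/r − 1/a_t)): v₁ᵗ = 84675 m/s, v₂ᵗ = 9252 m/s.
(a) ΔV₁ = |v₁ᵗ − v₁| ≈ 2.161e+04 m/s = 4.56 AU/year.
(b) ΔV₂ = |v₂ − v₂ᵗ| ≈ 1.159e+04 m/s = 2.446 AU/year.
(c) ΔV_total = ΔV₁ + ΔV₂ ≈ 3.321e+04 m/s = 7.005 AU/year.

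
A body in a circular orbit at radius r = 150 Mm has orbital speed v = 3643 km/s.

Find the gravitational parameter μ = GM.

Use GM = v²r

Convert to SI: r = 150 Mm = 1.5e+08 m; v = 3643 km/s = 3.643e+06 m/s.
For a circular orbit v² = GM/r, so GM = v² · r.
GM = (3.643e+06)² · 1.5e+08 m³/s² ≈ 1.991e+21 m³/s² = 1.991 × 10^21 m³/s².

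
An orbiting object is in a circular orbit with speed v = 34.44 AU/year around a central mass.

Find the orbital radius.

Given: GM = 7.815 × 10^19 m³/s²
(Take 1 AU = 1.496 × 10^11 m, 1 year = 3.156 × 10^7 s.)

Convert to SI: v = 34.44 AU/year = 163252 m/s.
For a circular orbit, v² = GM / r, so r = GM / v².
r = 7.815e+19 / (163252)² m ≈ 2.932e+09 m = 0.0196 AU.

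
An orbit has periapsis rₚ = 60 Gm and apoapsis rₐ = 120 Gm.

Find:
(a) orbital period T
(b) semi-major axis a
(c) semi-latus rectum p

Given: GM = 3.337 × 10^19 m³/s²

Convert to SI: rₚ = 60 Gm = 6e+10 m; rₐ = 120 Gm = 1.2e+11 m.
(a) With a = (rₚ + rₐ)/2 = 9e+10 m, T = 2π √(a³/GM) = 2π √((9e+10)³/3.337e+19) s ≈ 2.937e+07 s
(b) a = (rₚ + rₐ)/2 = (6e+10 + 1.2e+11)/2 ≈ 9e+10 m
(c) From a = (rₚ + rₐ)/2 = 9e+10 m and e = (rₐ − rₚ)/(rₐ + rₚ) = 0.333333, p = a(1 − e²) = 9e+10 · (1 − (0.333333)²) ≈ 8e+10 m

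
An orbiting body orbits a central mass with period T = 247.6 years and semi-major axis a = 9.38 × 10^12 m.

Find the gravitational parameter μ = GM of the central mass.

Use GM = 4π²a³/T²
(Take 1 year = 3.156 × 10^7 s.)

Convert to SI: T = 247.6 years = 7.81426e+09 s.
GM = 4π² · a³ / T².
GM = 4π² · (9.38e+12)³ / (7.81426e+09)² m³/s² ≈ 5.336e+20 m³/s² = 5.336 × 10^20 m³/s².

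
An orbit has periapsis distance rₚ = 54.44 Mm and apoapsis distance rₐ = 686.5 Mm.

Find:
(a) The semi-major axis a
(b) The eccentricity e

Convert to SI: rₚ = 54.44 Mm = 5.444e+07 m; rₐ = 686.5 Mm = 6.865e+08 m.
(a) a = (rₚ + rₐ) / 2 = (5.444e+07 + 6.865e+08) / 2 ≈ 3.705e+08 m = 370.5 Mm.
(b) e = (rₐ − rₚ) / (rₐ + rₚ) = (6.865e+08 − 5.444e+07) / (6.865e+08 + 5.444e+07) ≈ 0.8531.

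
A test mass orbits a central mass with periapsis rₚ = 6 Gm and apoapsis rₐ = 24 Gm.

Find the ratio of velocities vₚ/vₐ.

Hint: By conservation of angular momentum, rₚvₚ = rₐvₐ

Convert to SI: rₚ = 6 Gm = 6e+09 m; rₐ = 24 Gm = 2.4e+10 m.
Conservation of angular momentum gives rₚvₚ = rₐvₐ, so vₚ/vₐ = rₐ/rₚ.
vₚ/vₐ = 2.4e+10 / 6e+09 ≈ 4.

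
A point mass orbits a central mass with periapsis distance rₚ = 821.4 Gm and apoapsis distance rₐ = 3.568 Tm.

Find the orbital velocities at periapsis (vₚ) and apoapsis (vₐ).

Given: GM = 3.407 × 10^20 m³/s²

Convert to SI: rₚ = 821.4 Gm = 8.214e+11 m; rₐ = 3.568 Tm = 3.568e+12 m.
Use the vis-viva equation v² = GM(2/r − 1/a) with a = (rₚ + rₐ)/2 = (8.214e+11 + 3.568e+12)/2 = 2.1947e+12 m.
vₚ = √(GM · (2/rₚ − 1/a)) = √(3.407e+20 · (2/8.214e+11 − 1/2.1947e+12)) m/s ≈ 2.597e+04 m/s = 25.97 km/s.
vₐ = √(GM · (2/rₐ − 1/a)) = √(3.407e+20 · (2/3.568e+12 − 1/2.1947e+12)) m/s ≈ 5978 m/s = 5.978 km/s.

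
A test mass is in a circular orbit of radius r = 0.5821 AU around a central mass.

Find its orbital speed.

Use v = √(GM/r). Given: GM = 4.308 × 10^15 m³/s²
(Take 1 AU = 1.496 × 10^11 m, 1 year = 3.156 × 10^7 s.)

Convert to SI: r = 0.5821 AU = 8.70822e+10 m.
For a circular orbit, gravity supplies the centripetal force, so v = √(GM / r).
v = √(4.308e+15 / 8.70822e+10) m/s ≈ 222.4 m/s = 0.04692 AU/year.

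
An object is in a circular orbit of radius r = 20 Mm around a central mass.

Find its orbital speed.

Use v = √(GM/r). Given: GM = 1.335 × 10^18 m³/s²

Convert to SI: r = 20 Mm = 2e+07 m.
For a circular orbit, gravity supplies the centripetal force, so v = √(GM / r).
v = √(1.335e+18 / 2e+07) m/s ≈ 2.584e+05 m/s = 258.4 km/s.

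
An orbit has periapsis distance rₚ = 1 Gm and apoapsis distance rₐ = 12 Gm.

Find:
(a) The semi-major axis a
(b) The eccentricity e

Convert to SI: rₚ = 1 Gm = 1e+09 m; rₐ = 12 Gm = 1.2e+10 m.
(a) a = (rₚ + rₐ) / 2 = (1e+09 + 1.2e+10) / 2 ≈ 6.5e+09 m = 6.5 Gm.
(b) e = (rₐ − rₚ) / (rₐ + rₚ) = (1.2e+10 − 1e+09) / (1.2e+10 + 1e+09) ≈ 0.8462.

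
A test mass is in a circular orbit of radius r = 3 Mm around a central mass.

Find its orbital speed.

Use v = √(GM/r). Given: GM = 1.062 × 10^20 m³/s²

Convert to SI: r = 3 Mm = 3e+06 m.
For a circular orbit, gravity supplies the centripetal force, so v = √(GM / r).
v = √(1.062e+20 / 3e+06) m/s ≈ 5.95e+06 m/s = 5950 km/s.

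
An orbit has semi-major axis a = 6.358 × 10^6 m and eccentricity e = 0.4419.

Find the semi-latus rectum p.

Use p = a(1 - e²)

p = a (1 − e²).
p = 6.358e+06 · (1 − (0.4419)²) = 6.358e+06 · 0.804724 ≈ 5.116e+06 m = 5.116 × 10^6 m.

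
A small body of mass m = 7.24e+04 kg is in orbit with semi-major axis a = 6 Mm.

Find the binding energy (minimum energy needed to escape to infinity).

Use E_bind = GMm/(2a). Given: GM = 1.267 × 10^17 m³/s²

Convert to SI: a = 6 Mm = 6e+06 m.
Total orbital energy is E = −GMm/(2a); binding energy is E_bind = −E = GMm/(2a).
E_bind = 1.267e+17 · 7.24e+04 / (2 · 6e+06) J ≈ 7.644e+14 J = 764.4 TJ.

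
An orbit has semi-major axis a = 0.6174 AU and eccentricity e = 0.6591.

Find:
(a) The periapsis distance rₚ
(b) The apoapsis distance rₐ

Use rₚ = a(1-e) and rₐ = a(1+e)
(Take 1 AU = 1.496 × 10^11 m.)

Convert to SI: a = 0.6174 AU = 9.2363e+10 m.
(a) rₚ = a(1 − e) = 9.2363e+10 · (1 − 0.6591) = 9.2363e+10 · 0.3409 ≈ 3.149e+10 m = 0.2105 AU.
(b) rₐ = a(1 + e) = 9.2363e+10 · (1 + 0.6591) = 9.2363e+10 · 1.6591 ≈ 1.532e+11 m = 1.024 AU.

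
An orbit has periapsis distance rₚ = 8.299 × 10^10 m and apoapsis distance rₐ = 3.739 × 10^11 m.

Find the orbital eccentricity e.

e = (rₐ − rₚ) / (rₐ + rₚ).
e = (3.739e+11 − 8.299e+10) / (3.739e+11 + 8.299e+10) = 2.9091e+11 / 4.5689e+11 ≈ 0.6367.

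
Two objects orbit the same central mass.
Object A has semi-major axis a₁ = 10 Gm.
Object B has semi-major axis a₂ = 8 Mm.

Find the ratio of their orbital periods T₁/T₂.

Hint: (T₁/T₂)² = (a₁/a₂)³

Convert to SI: a₁ = 10 Gm = 1e+10 m; a₂ = 8 Mm = 8e+06 m.
From Kepler's third law, (T₁/T₂)² = (a₁/a₂)³, so T₁/T₂ = (a₁/a₂)^(3/2).
a₁/a₂ = 1e+10 / 8e+06 = 1250.
T₁/T₂ = (1250)^(3/2) ≈ 4.419e+04.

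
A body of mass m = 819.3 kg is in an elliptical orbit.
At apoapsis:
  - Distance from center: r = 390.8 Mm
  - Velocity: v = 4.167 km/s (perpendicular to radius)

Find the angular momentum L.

Convert to SI: r = 390.8 Mm = 3.908e+08 m; v = 4.167 km/s = 4167 m/s.
Since v is perpendicular to r, L = m · v · r.
L = 819.3 · 4167 · 3.908e+08 kg·m²/s ≈ 1.334e+15 kg·m²/s.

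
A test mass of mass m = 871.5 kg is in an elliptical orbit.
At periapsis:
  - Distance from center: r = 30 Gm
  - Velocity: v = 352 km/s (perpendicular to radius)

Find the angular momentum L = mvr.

Convert to SI: r = 30 Gm = 3e+10 m; v = 352 km/s = 352000 m/s.
Since v is perpendicular to r, L = m · v · r.
L = 871.5 · 352000 · 3e+10 kg·m²/s ≈ 9.203e+18 kg·m²/s.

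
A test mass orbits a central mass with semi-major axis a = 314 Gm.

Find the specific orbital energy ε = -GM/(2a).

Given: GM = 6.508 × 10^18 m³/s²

Convert to SI: a = 314 Gm = 3.14e+11 m.
ε = −GM / (2a).
ε = −6.508e+18 / (2 · 3.14e+11) J/kg ≈ -1.036e+07 J/kg = -10.36 MJ/kg.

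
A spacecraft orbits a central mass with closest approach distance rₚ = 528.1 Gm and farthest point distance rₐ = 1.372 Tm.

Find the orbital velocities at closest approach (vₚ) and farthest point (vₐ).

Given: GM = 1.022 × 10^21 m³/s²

Convert to SI: rₚ = 528.1 Gm = 5.281e+11 m; rₐ = 1.372 Tm = 1.372e+12 m.
Use the vis-viva equation v² = GM(2/r − 1/a) with a = (rₚ + rₐ)/2 = (5.281e+11 + 1.372e+12)/2 = 9.5005e+11 m.
vₚ = √(GM · (2/rₚ − 1/a)) = √(1.022e+21 · (2/5.281e+11 − 1/9.5005e+11)) m/s ≈ 5.287e+04 m/s = 52.87 km/s.
vₐ = √(GM · (2/rₐ − 1/a)) = √(1.022e+21 · (2/1.372e+12 − 1/9.5005e+11)) m/s ≈ 2.035e+04 m/s = 20.35 km/s.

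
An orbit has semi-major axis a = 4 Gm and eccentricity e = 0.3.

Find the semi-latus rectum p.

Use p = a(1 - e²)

Convert to SI: a = 4 Gm = 4e+09 m.
p = a (1 − e²).
p = 4e+09 · (1 − (0.3)²) = 4e+09 · 0.91 ≈ 3.64e+09 m = 3.64 Gm.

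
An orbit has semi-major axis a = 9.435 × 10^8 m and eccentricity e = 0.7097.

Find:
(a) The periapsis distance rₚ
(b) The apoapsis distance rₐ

(a) rₚ = a(1 − e) = 9.435e+08 · (1 − 0.7097) = 9.435e+08 · 0.2903 ≈ 2.739e+08 m = 2.739 × 10^8 m.
(b) rₐ = a(1 + e) = 9.435e+08 · (1 + 0.7097) = 9.435e+08 · 1.7097 ≈ 1.613e+09 m = 1.613 × 10^9 m.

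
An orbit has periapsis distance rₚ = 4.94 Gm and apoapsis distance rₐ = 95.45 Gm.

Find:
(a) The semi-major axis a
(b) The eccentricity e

Convert to SI: rₚ = 4.94 Gm = 4.94e+09 m; rₐ = 95.45 Gm = 9.545e+10 m.
(a) a = (rₚ + rₐ) / 2 = (4.94e+09 + 9.545e+10) / 2 ≈ 5.02e+10 m = 50.2 Gm.
(b) e = (rₐ − rₚ) / (rₐ + rₚ) = (9.545e+10 − 4.94e+09) / (9.545e+10 + 4.94e+09) ≈ 0.9016.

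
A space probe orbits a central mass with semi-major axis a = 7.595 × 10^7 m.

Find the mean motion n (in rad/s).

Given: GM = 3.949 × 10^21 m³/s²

n = √(GM / a³).
n = √(3.949e+21 / (7.595e+07)³) rad/s ≈ 0.09494 rad/s.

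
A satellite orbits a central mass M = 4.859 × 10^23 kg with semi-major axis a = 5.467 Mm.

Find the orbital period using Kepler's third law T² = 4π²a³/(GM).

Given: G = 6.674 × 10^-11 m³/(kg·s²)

Convert to SI: a = 5.467 Mm = 5.467e+06 m.
GM = G · M = 6.674e-11 · 4.859e+23 = 3.2429e+13 m³/s².
Kepler's third law: T = 2π √(a³ / GM).
Substituting a = 5.467e+06 m and GM = 3.2429e+13 m³/s²:
T = 2π √((5.467e+06)³ / 3.2429e+13) s
T ≈ 1.41e+04 s = 3.918 hours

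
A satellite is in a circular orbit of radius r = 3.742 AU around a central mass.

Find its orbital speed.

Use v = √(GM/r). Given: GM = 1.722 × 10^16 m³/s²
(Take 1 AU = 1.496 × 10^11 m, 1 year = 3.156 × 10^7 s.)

Convert to SI: r = 3.742 AU = 5.59803e+11 m.
For a circular orbit, gravity supplies the centripetal force, so v = √(GM / r).
v = √(1.722e+16 / 5.59803e+11) m/s ≈ 175.4 m/s = 0.037 AU/year.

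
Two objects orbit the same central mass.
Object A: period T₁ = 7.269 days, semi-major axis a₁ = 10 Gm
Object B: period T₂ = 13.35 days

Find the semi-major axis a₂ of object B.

Convert to SI: T₁ = 7.269 days = 628042 s; a₁ = 10 Gm = 1e+10 m; T₂ = 13.35 days = 1.15344e+06 s.
Kepler's third law: (T₁/T₂)² = (a₁/a₂)³ ⇒ a₂ = a₁ · (T₂/T₁)^(2/3).
T₂/T₁ = 1.15344e+06 / 628042 = 1.83657.
a₂ = 1e+10 · (1.83657)^(2/3) m ≈ 1.5e+10 m = 15 Gm.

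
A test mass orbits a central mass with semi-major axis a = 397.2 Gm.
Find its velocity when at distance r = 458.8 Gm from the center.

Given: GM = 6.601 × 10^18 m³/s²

Convert to SI: a = 397.2 Gm = 3.972e+11 m; r = 458.8 Gm = 4.588e+11 m.
Vis-viva: v = √(GM · (2/r − 1/a)).
2/r − 1/a = 2/4.588e+11 − 1/3.972e+11 = 1.84157e-12 m⁻¹.
v = √(6.601e+18 · 1.84157e-12) m/s ≈ 3487 m/s = 3.487 km/s.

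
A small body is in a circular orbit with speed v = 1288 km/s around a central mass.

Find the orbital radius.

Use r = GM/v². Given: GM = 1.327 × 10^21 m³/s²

Convert to SI: v = 1288 km/s = 1.288e+06 m/s.
For a circular orbit, v² = GM / r, so r = GM / v².
r = 1.327e+21 / (1.288e+06)² m ≈ 7.999e+08 m = 799.9 Mm.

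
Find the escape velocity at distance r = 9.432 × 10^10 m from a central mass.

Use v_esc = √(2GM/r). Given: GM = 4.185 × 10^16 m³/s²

Escape velocity comes from setting total energy to zero: ½v² − GM/r = 0 ⇒ v_esc = √(2GM / r).
v_esc = √(2 · 4.185e+16 / 9.432e+10) m/s ≈ 942 m/s = 942 m/s.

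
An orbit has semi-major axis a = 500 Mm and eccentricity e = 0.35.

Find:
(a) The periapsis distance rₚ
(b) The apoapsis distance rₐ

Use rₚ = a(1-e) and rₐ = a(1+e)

Convert to SI: a = 500 Mm = 5e+08 m.
(a) rₚ = a(1 − e) = 5e+08 · (1 − 0.35) = 5e+08 · 0.65 ≈ 3.25e+08 m = 325 Mm.
(b) rₐ = a(1 + e) = 5e+08 · (1 + 0.35) = 5e+08 · 1.35 ≈ 6.75e+08 m = 675 Mm.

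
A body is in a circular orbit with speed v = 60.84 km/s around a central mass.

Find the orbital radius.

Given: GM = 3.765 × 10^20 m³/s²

Convert to SI: v = 60.84 km/s = 60840 m/s.
For a circular orbit, v² = GM / r, so r = GM / v².
r = 3.765e+20 / (60840)² m ≈ 1.017e+11 m = 101.7 Gm.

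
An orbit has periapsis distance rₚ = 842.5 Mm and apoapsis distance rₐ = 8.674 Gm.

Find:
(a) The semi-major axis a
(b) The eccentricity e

Convert to SI: rₚ = 842.5 Mm = 8.425e+08 m; rₐ = 8.674 Gm = 8.674e+09 m.
(a) a = (rₚ + rₐ) / 2 = (8.425e+08 + 8.674e+09) / 2 ≈ 4.758e+09 m = 4.758 Gm.
(b) e = (rₐ − rₚ) / (rₐ + rₚ) = (8.674e+09 − 8.425e+08) / (8.674e+09 + 8.425e+08) ≈ 0.8229.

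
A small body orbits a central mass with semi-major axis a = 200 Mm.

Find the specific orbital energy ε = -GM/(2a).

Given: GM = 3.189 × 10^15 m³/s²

Convert to SI: a = 200 Mm = 2e+08 m.
ε = −GM / (2a).
ε = −3.189e+15 / (2 · 2e+08) J/kg ≈ -7.972e+06 J/kg = -7.973 MJ/kg.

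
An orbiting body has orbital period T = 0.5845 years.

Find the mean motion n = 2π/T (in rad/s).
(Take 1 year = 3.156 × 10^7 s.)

Convert to SI: T = 0.5845 years = 1.84468e+07 s.
n = 2π / T.
n = 2π / 1.84468e+07 s ≈ 3.406e-07 rad/s.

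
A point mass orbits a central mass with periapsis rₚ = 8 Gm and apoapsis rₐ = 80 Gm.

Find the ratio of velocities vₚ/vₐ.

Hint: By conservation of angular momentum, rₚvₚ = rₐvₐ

Convert to SI: rₚ = 8 Gm = 8e+09 m; rₐ = 80 Gm = 8e+10 m.
Conservation of angular momentum gives rₚvₚ = rₐvₐ, so vₚ/vₐ = rₐ/rₚ.
vₚ/vₐ = 8e+10 / 8e+09 ≈ 10.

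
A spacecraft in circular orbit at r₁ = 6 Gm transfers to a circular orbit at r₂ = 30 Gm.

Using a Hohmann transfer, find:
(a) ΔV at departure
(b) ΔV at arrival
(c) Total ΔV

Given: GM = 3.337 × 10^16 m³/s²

Convert to SI: r₁ = 6 Gm = 6e+09 m; r₂ = 30 Gm = 3e+10 m.
Transfer semi-major axis: a_t = (r₁ + r₂)/2 = (6e+09 + 3e+10)/2 = 1.8e+10 m.
Circular speeds: v₁ = √(GM/r₁) = 2358.32 m/s, v₂ = √(GM/r₂) = 1054.67 m/s.
Transfer speeds (vis-viva v² = GM(2/r − 1/a_t)): v₁ᵗ = 3044.58 m/s, v₂ᵗ = 608.915 m/s.
(a) ΔV₁ = |v₁ᵗ − v₁| ≈ 686.3 m/s = 686.3 m/s.
(b) ΔV₂ = |v₂ − v₂ᵗ| ≈ 445.8 m/s = 445.8 m/s.
(c) ΔV_total = ΔV₁ + ΔV₂ ≈ 1132 m/s = 1.132 km/s.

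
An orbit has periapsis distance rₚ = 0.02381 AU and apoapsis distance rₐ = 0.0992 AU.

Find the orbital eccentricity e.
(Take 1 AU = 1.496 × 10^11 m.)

Convert to SI: rₚ = 0.02381 AU = 3.56198e+09 m; rₐ = 0.0992 AU = 1.48403e+10 m.
e = (rₐ − rₚ) / (rₐ + rₚ).
e = (1.48403e+10 − 3.56198e+09) / (1.48403e+10 + 3.56198e+09) = 1.12783e+10 / 1.84023e+10 ≈ 0.6129.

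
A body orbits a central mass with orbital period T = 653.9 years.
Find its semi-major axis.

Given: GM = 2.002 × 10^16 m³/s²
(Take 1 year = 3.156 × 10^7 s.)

Convert to SI: T = 653.9 years = 2.06371e+10 s.
Invert Kepler's third law: a = (GM · T² / (4π²))^(1/3).
Substituting T = 2.06371e+10 s and GM = 2.002e+16 m³/s²:
a = (2.002e+16 · (2.06371e+10)² / (4π²))^(1/3) m
a ≈ 6e+11 m = 600 Gm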